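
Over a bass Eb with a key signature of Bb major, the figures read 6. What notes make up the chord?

The written figures 6 are shorthand for 6/3: the 3 is implied.
A third above Eb in this key is G.
A sixth above Eb in this key is C.
Together with the bass Eb, this spells C minor in first inversion.

Eb, G, C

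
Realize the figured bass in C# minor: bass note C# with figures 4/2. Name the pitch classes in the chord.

C#, D#, F#, A

The written figures 4/2 are shorthand for 6/4/2: the 6 is implied.
A second above C# in this key is D#.
A fourth above C# in this key is F#.
A sixth above C# in this key is A.
Together with the bass C#, this spells D# half-diminished seventh in third inversion.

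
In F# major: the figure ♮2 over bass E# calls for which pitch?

Counting 1 letter step above E# lands on F; in F# major, that letter is F#.
The ♮2 figure makes it natural, giving F.

F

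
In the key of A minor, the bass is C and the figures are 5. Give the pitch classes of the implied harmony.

C, E, G

The written figures 5 are shorthand for 5/3: the 3 is implied.
A third above C in this key is E.
A fifth above C in this key is G.
Together with the bass C, this spells C major in root position.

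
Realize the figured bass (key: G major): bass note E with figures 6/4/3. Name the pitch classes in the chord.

E, G, A, C

A third above E in this key is G.
A fourth above E in this key is A.
A sixth above E in this key is C.
Together with the bass E, this spells A minor seventh in second inversion.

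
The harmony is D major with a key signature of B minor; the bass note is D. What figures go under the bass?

D is the root of D major, so the chord is in root position.
A triad in root position is figured 5/3, conventionally abbreviated (no figures — root-position triad).

no figures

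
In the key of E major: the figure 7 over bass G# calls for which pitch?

Counting 6 letter steps above G# lands on F; in E major, that letter is F#.

F#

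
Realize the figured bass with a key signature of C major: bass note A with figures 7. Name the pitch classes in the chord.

The written figures 7 are shorthand for 7/5/3: the 5/3 are implied.
A third above A in this key is C.
A fifth above A in this key is E.
A seventh above A in this key is G.
Together with the bass A, this spells A minor seventh in root position.

A, C, E, G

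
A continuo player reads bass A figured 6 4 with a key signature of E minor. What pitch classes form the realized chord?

A, D, F#

A fourth above A in this key is D.
A sixth above A in this key is F#.
Together with the bass A, this spells D major in second inversion.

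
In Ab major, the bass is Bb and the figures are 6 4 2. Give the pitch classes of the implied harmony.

Bb, C, Eb, G

A second above Bb in this key is C.
A fourth above Bb in this key is Eb.
A sixth above Bb in this key is G.
Together with the bass Bb, this spells C minor seventh in third inversion.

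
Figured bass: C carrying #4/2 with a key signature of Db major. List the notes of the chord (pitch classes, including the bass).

C, Db, F#, Ab

The written figures #4/2 are shorthand for 6/4/2: the 6 is implied.
A second above C in this key is Db.
A fourth above C in this key is F, raised to F# by the sharp.
A sixth above C in this key is Ab.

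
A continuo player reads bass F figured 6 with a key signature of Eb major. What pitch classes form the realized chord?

The written figures 6 are shorthand for 6/3: the 3 is implied.
A third above F in this key is Ab.
A sixth above F in this key is D.
Together with the bass F, this spells D diminished in first inversion.

F, Ab, D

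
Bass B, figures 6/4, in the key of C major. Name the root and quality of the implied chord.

E minor

The figures 6/4 indicate a triad in second inversion.
In second inversion the root lies a fourth above the bass: a fourth above B in C major is E.
The chord tones are B, E, G, giving E minor.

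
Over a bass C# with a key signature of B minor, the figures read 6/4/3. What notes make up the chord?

C#, E, F#, A

A third above C# in this key is E.
A fourth above C# in this key is F#.
A sixth above C# in this key is A.
Together with the bass C#, this spells F# minor seventh in second inversion.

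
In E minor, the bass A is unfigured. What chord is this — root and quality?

A minor

An unfigured bass indicates a triad in root position.
In root position the bass is the root, so the root is A.
The chord tones are A, C, E, giving A minor.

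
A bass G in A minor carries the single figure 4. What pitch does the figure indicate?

C

Counting 3 letter steps above G lands on C; in A minor, that letter is C.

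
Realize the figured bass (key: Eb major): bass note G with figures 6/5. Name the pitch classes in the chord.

The written figures 6/5 are shorthand for 6/5/3: the 3 is implied.
A third above G in this key is Bb.
A fifth above G in this key is D.
A sixth above G in this key is Eb.
Together with the bass G, this spells Eb major seventh in first inversion.

G, Bb, D, Eb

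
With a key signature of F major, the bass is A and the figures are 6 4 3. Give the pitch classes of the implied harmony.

A third above A in this key is C.
A fourth above A in this key is D.
A sixth above A in this key is F.
Together with the bass A, this spells D minor seventh in second inversion.

A, C, D, F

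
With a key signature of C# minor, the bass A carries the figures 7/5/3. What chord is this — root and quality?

A major seventh

The figures 7/5/3 indicate a seventh chord in root position.
In root position the bass is the root, so the root is A.
The chord tones are A, C#, E, G#, giving A major seventh.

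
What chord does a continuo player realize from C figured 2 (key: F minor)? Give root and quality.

The figures 2 indicate a seventh chord in third inversion.
In third inversion the root lies a second above the bass: a second above C in F minor is Db.
The chord tones are C, Db, F, Ab, giving Db major seventh.

Db major seventh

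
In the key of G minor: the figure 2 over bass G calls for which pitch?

A

Counting 1 letter step above G lands on A; in G minor, that letter is A.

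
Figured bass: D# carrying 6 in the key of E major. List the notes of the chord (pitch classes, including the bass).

The written figures 6 are shorthand for 6/3: the 3 is implied.
A third above D# in this key is F#.
A sixth above D# in this key is B.
Together with the bass D#, this spells B major in first inversion.

D#, F#, B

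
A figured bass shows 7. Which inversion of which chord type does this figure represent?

7 is shorthand for 7/5/3.
Intervals of 7/5/3 above the bass form a seventh chord; the bass is the root, so this is root position.

seventh chord, root position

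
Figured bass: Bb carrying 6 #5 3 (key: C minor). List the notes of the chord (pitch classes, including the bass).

Bb, D, F#, G

A third above Bb in this key is D.
A fifth above Bb in this key is F, raised to F# by the sharp.
A sixth above Bb in this key is G.
Together with the bass Bb, this spells G minor-major seventh in first inversion.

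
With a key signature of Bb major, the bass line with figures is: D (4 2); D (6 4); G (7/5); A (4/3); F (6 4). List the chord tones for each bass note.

D, Eb, G, Bb | D, G, Bb | G, Bb, D, F | A, C, D, F | F, Bb, D

D (6/4/2): D, Eb, G, Bb.
D (6/4): D, G, Bb.
G (7/5/3): G, Bb, D, F.
A (6/4/3): A, C, D, F.
F (6/4): F, Bb, D.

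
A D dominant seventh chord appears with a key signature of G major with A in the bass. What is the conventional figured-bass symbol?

A is the fifth of D dominant seventh, so the chord is in second inversion.
A seventh chord in second inversion is figured 6/4/3, conventionally abbreviated 4/3.

4/3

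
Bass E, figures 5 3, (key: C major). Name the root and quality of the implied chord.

The figures 5 3 indicate a triad in root position.
In root position the bass is the root, so the root is E.
The chord tones are E, G, B, giving E minor.

E minor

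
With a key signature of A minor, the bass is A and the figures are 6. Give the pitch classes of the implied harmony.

A, C, F

The written figures 6 are shorthand for 6/3: the 3 is implied.
A third above A in this key is C.
A sixth above A in this key is F.
Together with the bass A, this spells F major in first inversion.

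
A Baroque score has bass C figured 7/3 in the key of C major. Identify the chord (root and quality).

The figures 7/3 indicate a seventh chord in root position.
In root position the bass is the root, so the root is C.
The chord tones are C, E, G, B, giving C major seventh.

C major seventh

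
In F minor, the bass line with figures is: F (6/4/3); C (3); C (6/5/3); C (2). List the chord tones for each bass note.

F, Ab, Bb, Db | C, Eb, G | C, Eb, G, Ab | C, Db, F, Ab

F (6/4/3): F, Ab, Bb, Db.
C (5/3): C, Eb, G.
C (6/5/3): C, Eb, G, Ab.
C (6/4/2): C, Db, F, Ab.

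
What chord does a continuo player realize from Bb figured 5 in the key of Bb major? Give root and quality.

The figures 5 indicate a triad in root position.
In root position the bass is the root, so the root is Bb.
The chord tones are Bb, D, F, giving Bb major.

Bb major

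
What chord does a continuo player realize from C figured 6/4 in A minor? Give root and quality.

F major

The figures 6/4 indicate a triad in second inversion.
In second inversion the root lies a fourth above the bass: a fourth above C in A minor is F.
The chord tones are C, F, A, giving F major.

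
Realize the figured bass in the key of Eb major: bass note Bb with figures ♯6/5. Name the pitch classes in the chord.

Bb, D, F, G#

The written figures ♯6/5 are shorthand for 6/5/3: the 3 is implied.
A third above Bb in this key is D.
A fifth above Bb in this key is F.
A sixth above Bb in this key is G, raised to G# by the sharp.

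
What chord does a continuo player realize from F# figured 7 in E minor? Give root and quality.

F# half-diminished seventh

The figures 7 indicate a seventh chord in root position.
In root position the bass is the root, so the root is F#.
The chord tones are F#, A, C, E, giving F# half-diminished seventh.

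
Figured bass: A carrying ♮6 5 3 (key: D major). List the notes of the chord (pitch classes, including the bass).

A, C#, E, F

A third above A in this key is C#.
A fifth above A in this key is E.
A sixth above A in this key is F#, made natural (F) by the ♮ figure.
Together with the bass A, this spells F augmented major seventh in first inversion.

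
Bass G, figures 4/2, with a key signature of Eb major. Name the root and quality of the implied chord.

Ab major seventh

The figures 4/2 indicate a seventh chord in third inversion.
In third inversion the root lies a second above the bass: a second above G in Eb major is Ab.
The chord tones are G, Ab, C, Eb, giving Ab major seventh.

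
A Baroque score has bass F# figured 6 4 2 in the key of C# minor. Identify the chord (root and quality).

The figures 6 4 2 indicate a seventh chord in third inversion.
In third inversion the root lies a second above the bass: a second above F# in C# minor is G#.
The chord tones are F#, G#, B, D#, giving G# minor seventh.

G# minor seventh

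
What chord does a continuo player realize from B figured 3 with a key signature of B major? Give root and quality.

The figures 3 indicate a triad in root position.
In root position the bass is the root, so the root is B.
The chord tones are B, D#, F#, giving B major.

B major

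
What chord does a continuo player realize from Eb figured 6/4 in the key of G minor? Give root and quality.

A diminished

The figures 6/4 indicate a triad in second inversion.
In second inversion the root lies a fourth above the bass: a fourth above Eb in G minor is A.
The chord tones are Eb, A, C, giving A diminished.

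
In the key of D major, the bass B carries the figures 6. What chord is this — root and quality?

The figures 6 indicate a triad in first inversion.
In first inversion the root lies a sixth above the bass: a sixth above B in D major is G.
The chord tones are B, D, G, giving G major.

G major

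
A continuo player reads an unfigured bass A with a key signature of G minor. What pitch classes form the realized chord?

A, C, Eb

An unfigured bass implies 5/3.
A third above A in this key is C.
A fifth above A in this key is Eb.
Together with the bass A, this spells A diminished in root position.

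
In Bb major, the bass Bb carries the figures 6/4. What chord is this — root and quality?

Eb major

The figures 6/4 indicate a triad in second inversion.
In second inversion the root lies a fourth above the bass: a fourth above Bb in Bb major is Eb.
The chord tones are Bb, Eb, G, giving Eb major.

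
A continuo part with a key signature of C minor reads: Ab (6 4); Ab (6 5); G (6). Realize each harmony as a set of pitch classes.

Ab, D, F | Ab, C, Eb, F | G, Bb, Eb

Ab (6/4): Ab, D, F.
Ab (6/5/3): Ab, C, Eb, F.
G (6/3): G, Bb, Eb.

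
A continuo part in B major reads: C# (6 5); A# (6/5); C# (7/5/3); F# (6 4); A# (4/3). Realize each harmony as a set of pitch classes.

C# (6/5/3): C#, E, G#, A#.
A# (6/5/3): A#, C#, E, F#.
C# (7/5/3): C#, E, G#, B.
F# (6/4): F#, B, D#.
A# (6/4/3): A#, C#, D#, F#.

C#, E, G#, A# | A#, C#, E, F# | C#, E, G#, B | F#, B, D# | A#, C#, D#, F#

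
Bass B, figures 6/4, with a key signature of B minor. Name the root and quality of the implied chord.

E minor

The figures 6/4 indicate a triad in second inversion.
In second inversion the root lies a fourth above the bass: a fourth above B in B minor is E.
The chord tones are B, E, G, giving E minor.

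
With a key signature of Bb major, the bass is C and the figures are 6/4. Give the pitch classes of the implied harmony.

A fourth above C in this key is F.
A sixth above C in this key is A.
Together with the bass C, this spells F major in second inversion.

C, F, A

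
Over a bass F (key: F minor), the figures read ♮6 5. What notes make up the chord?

The written figures ♮6 5 are shorthand for 6/5/3: the 3 is implied.
A third above F in this key is Ab.
A fifth above F in this key is C.
A sixth above F in this key is Db, made natural (D) by the ♮ figure.
Together with the bass F, this spells D half-diminished seventh in first inversion.

F, Ab, C, D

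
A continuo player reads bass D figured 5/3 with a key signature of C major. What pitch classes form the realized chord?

D, F, A

A third above D in this key is F.
A fifth above D in this key is A.
Together with the bass D, this spells D minor in root position.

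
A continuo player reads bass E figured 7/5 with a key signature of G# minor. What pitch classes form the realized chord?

The written figures 7/5 are shorthand for 7/5/3: the 3 is implied.
A third above E in this key is G#.
A fifth above E in this key is B.
A seventh above E in this key is D#.
Together with the bass E, this spells E major seventh in root position.

E, G#, B, D#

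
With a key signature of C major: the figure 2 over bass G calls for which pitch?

A

Counting 1 letter step above G lands on A; in C major, that letter is A.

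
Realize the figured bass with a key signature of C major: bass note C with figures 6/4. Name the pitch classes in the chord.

A fourth above C in this key is F.
A sixth above C in this key is A.
Together with the bass C, this spells F major in second inversion.

C, F, A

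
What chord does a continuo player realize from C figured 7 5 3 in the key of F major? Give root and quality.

C dominant seventh

The figures 7 5 3 indicate a seventh chord in root position.
In root position the bass is the root, so the root is C.
The chord tones are C, E, G, Bb, giving C dominant seventh.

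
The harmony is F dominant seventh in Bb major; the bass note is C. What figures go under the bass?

C is the fifth of F dominant seventh, so the chord is in second inversion.
A seventh chord in second inversion is figured 6/4/3, conventionally abbreviated 4/3.

4/3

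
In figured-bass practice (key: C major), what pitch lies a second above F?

Counting 1 letter step above F lands on G; in C major, that letter is G.

G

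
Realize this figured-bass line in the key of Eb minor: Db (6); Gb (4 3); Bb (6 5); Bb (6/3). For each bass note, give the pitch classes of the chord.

Db (6/3): Db, F, Bb.
Gb (6/4/3): Gb, Bb, Cb, Eb.
Bb (6/5/3): Bb, Db, F, Gb.
Bb (6/3): Bb, Db, Gb.

Db, F, Bb | Gb, Bb, Cb, Eb | Bb, Db, F, Gb | Bb, Db, Gb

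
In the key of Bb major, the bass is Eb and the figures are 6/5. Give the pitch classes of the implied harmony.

The written figures 6/5 are shorthand for 6/5/3: the 3 is implied.
A third above Eb in this key is G.
A fifth above Eb in this key is Bb.
A sixth above Eb in this key is C.
Together with the bass Eb, this spells C minor seventh in first inversion.

Eb, G, Bb, C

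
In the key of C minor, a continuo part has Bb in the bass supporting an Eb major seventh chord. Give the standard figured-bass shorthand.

4/3

Bb is the fifth of Eb major seventh, so the chord is in second inversion.
A seventh chord in second inversion is figured 6/4/3, conventionally abbreviated 4/3.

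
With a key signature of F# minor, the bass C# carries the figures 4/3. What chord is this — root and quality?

The figures 4/3 indicate a seventh chord in second inversion.
In second inversion the root lies a fourth above the bass: a fourth above C# in F# minor is F#.
The chord tones are C#, E, F#, A, giving F# minor seventh.

F# minor seventh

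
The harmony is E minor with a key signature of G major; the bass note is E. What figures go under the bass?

no figures

E is the root of E minor, so the chord is in root position.
A triad in root position is figured 5/3, conventionally abbreviated (no figures — root-position triad).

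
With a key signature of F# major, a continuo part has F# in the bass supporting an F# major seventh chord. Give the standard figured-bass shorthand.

F# is the root of F# major seventh, so the chord is in root position.
A seventh chord in root position is figured 7/5/3, conventionally abbreviated 7.

7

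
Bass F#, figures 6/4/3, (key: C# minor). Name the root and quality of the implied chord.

B dominant seventh

The figures 6/4/3 indicate a seventh chord in second inversion.
In second inversion the root lies a fourth above the bass: a fourth above F# in C# minor is B.
The chord tones are F#, A, B, D#, giving B dominant seventh.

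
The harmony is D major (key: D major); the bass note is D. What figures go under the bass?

D is the root of D major, so the chord is in root position.
A triad in root position is figured 5/3, conventionally abbreviated (no figures — root-position triad).

no figures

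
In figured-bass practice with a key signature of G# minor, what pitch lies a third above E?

Counting 2 letter steps above E lands on G; in G# minor, that letter is G#.

G#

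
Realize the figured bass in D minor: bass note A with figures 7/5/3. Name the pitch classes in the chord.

A third above A in this key is C.
A fifth above A in this key is E.
A seventh above A in this key is G.
Together with the bass A, this spells A minor seventh in root position.

A, C, E, G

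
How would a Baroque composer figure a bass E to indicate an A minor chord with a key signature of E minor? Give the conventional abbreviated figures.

6/4

E is the fifth of A minor, so the chord is in second inversion.
A triad in second inversion is figured 6/4, conventionally abbreviated 6/4.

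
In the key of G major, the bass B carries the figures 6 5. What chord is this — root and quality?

The figures 6 5 indicate a seventh chord in first inversion.
In first inversion the root lies a sixth above the bass: a sixth above B in G major is G.
The chord tones are B, D, F#, G, giving G major seventh.

G major seventh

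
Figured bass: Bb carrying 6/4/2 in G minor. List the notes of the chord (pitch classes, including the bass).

Bb, C, Eb, G

A second above Bb in this key is C.
A fourth above Bb in this key is Eb.
A sixth above Bb in this key is G.
Together with the bass Bb, this spells C minor seventh in third inversion.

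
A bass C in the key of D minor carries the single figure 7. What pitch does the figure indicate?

Bb

Counting 6 letter steps above C lands on B; in D minor, that letter is Bb.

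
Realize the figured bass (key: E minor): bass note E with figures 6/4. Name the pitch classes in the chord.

E, A, C

A fourth above E in this key is A.
A sixth above E in this key is C.
Together with the bass E, this spells A minor in second inversion.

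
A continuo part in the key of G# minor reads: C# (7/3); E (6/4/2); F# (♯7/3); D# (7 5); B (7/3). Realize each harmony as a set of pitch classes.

C#, E, G#, B | E, F#, A#, C# | F#, A#, C#, E# | D#, F#, A#, C# | B, D#, F#, A#

C# (7/5/3): C#, E, G#, B.
E (6/4/2): E, F#, A#, C#.
F# (#7/5/3): F#, A#, C#, E#.
D# (7/5/3): D#, F#, A#, C#.
B (7/5/3): B, D#, F#, A#.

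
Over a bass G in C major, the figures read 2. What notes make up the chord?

The written figures 2 are shorthand for 6/4/2: the 6/4 are implied.
A second above G in this key is A.
A fourth above G in this key is C.
A sixth above G in this key is E.
Together with the bass G, this spells A minor seventh in third inversion.

G, A, C, E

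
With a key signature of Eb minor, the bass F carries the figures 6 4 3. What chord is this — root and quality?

The figures 6 4 3 indicate a seventh chord in second inversion.
In second inversion the root lies a fourth above the bass: a fourth above F in Eb minor is Bb.
The chord tones are F, Ab, Bb, Db, giving Bb minor seventh.

Bb minor seventh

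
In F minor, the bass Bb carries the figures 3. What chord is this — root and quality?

The figures 3 indicate a triad in root position.
In root position the bass is the root, so the root is Bb.
The chord tones are Bb, Db, F, giving Bb minor.

Bb minor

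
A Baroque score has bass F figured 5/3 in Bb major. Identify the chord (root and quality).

The figures 5/3 indicate a triad in root position.
In root position the bass is the root, so the root is F.
The chord tones are F, A, C, giving F major.

F major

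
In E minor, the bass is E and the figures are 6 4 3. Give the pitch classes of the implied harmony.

A third above E in this key is G.
A fourth above E in this key is A.
A sixth above E in this key is C.
Together with the bass E, this spells A minor seventh in second inversion.

E, G, A, C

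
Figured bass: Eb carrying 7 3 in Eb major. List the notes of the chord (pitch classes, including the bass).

The written figures 7 3 are shorthand for 7/5/3: the 5 is implied.
A third above Eb in this key is G.
A fifth above Eb in this key is Bb.
A seventh above Eb in this key is D.
Together with the bass Eb, this spells Eb major seventh in root position.

Eb, G, Bb, D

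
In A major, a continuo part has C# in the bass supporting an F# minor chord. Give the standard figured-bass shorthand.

6/4

C# is the fifth of F# minor, so the chord is in second inversion.
A triad in second inversion is figured 6/4, conventionally abbreviated 6/4.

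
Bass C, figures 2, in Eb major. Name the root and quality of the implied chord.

D half-diminished seventh

The figures 2 indicate a seventh chord in third inversion.
In third inversion the root lies a second above the bass: a second above C in Eb major is D.
The chord tones are C, D, F, Ab, giving D half-diminished seventh.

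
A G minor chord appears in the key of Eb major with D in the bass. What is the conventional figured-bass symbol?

D is the fifth of G minor, so the chord is in second inversion.
A triad in second inversion is figured 6/4, conventionally abbreviated 6/4.

6/4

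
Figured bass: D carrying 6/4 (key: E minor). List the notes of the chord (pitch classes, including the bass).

A fourth above D in this key is G.
A sixth above D in this key is B.
Together with the bass D, this spells G major in second inversion.

D, G, B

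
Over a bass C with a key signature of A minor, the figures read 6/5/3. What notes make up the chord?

A third above C in this key is E.
A fifth above C in this key is G.
A sixth above C in this key is A.
Together with the bass C, this spells A minor seventh in first inversion.

C, E, G, A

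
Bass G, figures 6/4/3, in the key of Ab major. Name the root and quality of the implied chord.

The figures 6/4/3 indicate a seventh chord in second inversion.
In second inversion the root lies a fourth above the bass: a fourth above G in Ab major is C.
The chord tones are G, Bb, C, Eb, giving C minor seventh.

C minor seventh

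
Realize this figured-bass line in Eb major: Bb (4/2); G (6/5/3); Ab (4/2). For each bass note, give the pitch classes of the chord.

Bb (6/4/2): Bb, C, Eb, G.
G (6/5/3): G, Bb, D, Eb.
Ab (6/4/2): Ab, Bb, D, F.

Bb, C, Eb, G | G, Bb, D, Eb | Ab, Bb, D, F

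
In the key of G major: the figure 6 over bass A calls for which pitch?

F#

Counting 5 letter steps above A lands on F; in G major, that letter is F#.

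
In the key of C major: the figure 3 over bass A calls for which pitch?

Counting 2 letter steps above A lands on C; in C major, that letter is C.

C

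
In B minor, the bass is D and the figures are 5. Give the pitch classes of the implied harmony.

The written figures 5 are shorthand for 5/3: the 3 is implied.
A third above D in this key is F#.
A fifth above D in this key is A.
Together with the bass D, this spells D major in root position.

D, F#, A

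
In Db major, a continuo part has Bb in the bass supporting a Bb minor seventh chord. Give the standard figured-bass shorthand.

7

Bb is the root of Bb minor seventh, so the chord is in root position.
A seventh chord in root position is figured 7/5/3, conventionally abbreviated 7.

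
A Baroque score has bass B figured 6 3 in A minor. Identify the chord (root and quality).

G major

The figures 6 3 indicate a triad in first inversion.
In first inversion the root lies a sixth above the bass: a sixth above B in A minor is G.
The chord tones are B, D, G, giving G major.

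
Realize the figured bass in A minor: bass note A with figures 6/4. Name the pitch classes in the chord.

A, D, F

A fourth above A in this key is D.
A sixth above A in this key is F.
Together with the bass A, this spells D minor in second inversion.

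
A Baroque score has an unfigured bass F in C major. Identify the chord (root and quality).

An unfigured bass indicates a triad in root position.
In root position the bass is the root, so the root is F.
The chord tones are F, A, C, giving F major.

F major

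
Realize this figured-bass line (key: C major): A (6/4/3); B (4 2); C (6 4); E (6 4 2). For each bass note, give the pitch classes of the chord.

A, C, D, F | B, C, E, G | C, F, A | E, F, A, C

A (6/4/3): A, C, D, F.
B (6/4/2): B, C, E, G.
C (6/4): C, F, A.
E (6/4/2): E, F, A, C.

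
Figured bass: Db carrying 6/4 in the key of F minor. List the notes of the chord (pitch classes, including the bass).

Db, G, Bb

A fourth above Db in this key is G.
A sixth above Db in this key is Bb.
Together with the bass Db, this spells G diminished in second inversion.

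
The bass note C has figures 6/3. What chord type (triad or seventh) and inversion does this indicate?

Intervals of 6/3 above the bass form a triad; the bass is the third, so this is first inversion.

triad, first inversion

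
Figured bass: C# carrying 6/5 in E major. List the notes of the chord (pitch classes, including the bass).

C#, E, G#, A

The written figures 6/5 are shorthand for 6/5/3: the 3 is implied.
A third above C# in this key is E.
A fifth above C# in this key is G#.
A sixth above C# in this key is A.
Together with the bass C#, this spells A major seventh in first inversion.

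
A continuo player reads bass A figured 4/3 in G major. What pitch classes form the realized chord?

A, C, D, F#

The written figures 4/3 are shorthand for 6/4/3: the 6 is implied.
A third above A in this key is C.
A fourth above A in this key is D.
A sixth above A in this key is F#.
Together with the bass A, this spells D dominant seventh in second inversion.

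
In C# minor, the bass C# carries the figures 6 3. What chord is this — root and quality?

The figures 6 3 indicate a triad in first inversion.
In first inversion the root lies a sixth above the bass: a sixth above C# in C# minor is A.
The chord tones are C#, E, A, giving A major.

A major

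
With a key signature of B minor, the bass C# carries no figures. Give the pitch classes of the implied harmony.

An unfigured bass implies 5/3.
A third above C# in this key is E.
A fifth above C# in this key is G.
Together with the bass C#, this spells C# diminished in root position.

C#, E, G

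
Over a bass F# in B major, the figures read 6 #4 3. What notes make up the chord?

A third above F# in this key is A#.
A fourth above F# in this key is B, raised to B# by the sharp.
A sixth above F# in this key is D#.
Together with the bass F#, this spells B# half-diminished seventh in second inversion.

F#, A#, B#, D#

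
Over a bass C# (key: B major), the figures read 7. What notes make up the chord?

C#, E, G#, B

The written figures 7 are shorthand for 7/5/3: the 5/3 are implied.
A third above C# in this key is E.
A fifth above C# in this key is G#.
A seventh above C# in this key is B.
Together with the bass C#, this spells C# minor seventh in root position.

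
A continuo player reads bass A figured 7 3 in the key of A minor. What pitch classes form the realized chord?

A, C, E, G

The written figures 7 3 are shorthand for 7/5/3: the 5 is implied.
A third above A in this key is C.
A fifth above A in this key is E.
A seventh above A in this key is G.
Together with the bass A, this spells A minor seventh in root position.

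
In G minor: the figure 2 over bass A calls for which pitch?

Counting 1 letter step above A lands on B; in G minor, that letter is Bb.

Bb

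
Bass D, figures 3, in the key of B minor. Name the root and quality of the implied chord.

The figures 3 indicate a triad in root position.
In root position the bass is the root, so the root is D.
The chord tones are D, F#, A, giving D major.

D major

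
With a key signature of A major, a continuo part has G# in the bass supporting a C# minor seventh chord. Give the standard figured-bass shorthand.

G# is the fifth of C# minor seventh, so the chord is in second inversion.
A seventh chord in second inversion is figured 6/4/3, conventionally abbreviated 4/3.

4/3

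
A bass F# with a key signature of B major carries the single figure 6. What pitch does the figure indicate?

D#

Counting 5 letter steps above F# lands on D; in B major, that letter is D#.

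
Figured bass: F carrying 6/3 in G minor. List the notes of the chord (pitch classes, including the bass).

A third above F in this key is A.
A sixth above F in this key is D.
Together with the bass F, this spells D minor in first inversion.

F, A, D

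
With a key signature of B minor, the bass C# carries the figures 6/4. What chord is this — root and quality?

The figures 6/4 indicate a triad in second inversion.
In second inversion the root lies a fourth above the bass: a fourth above C# in B minor is F#.
The chord tones are C#, F#, A, giving F# minor.

F# minor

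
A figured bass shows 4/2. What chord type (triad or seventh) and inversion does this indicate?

4/2 is shorthand for 6/4/2.
Intervals of 6/4/2 above the bass form a seventh chord; the bass is the seventh, so this is third inversion.

seventh chord, third inversion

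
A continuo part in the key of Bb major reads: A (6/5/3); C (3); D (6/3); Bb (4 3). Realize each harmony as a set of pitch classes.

A, C, Eb, F | C, Eb, G | D, F, Bb | Bb, D, Eb, G

A (6/5/3): A, C, Eb, F.
C (5/3): C, Eb, G.
D (6/3): D, F, Bb.
Bb (6/4/3): Bb, D, Eb, G.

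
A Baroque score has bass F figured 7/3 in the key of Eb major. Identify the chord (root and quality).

F minor seventh

The figures 7/3 indicate a seventh chord in root position.
In root position the bass is the root, so the root is F.
The chord tones are F, Ab, C, Eb, giving F minor seventh.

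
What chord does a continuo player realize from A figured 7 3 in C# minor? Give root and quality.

The figures 7 3 indicate a seventh chord in root position.
In root position the bass is the root, so the root is A.
The chord tones are A, C#, E, G#, giving A major seventh.

A major seventh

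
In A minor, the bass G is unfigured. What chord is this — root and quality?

G major

An unfigured bass indicates a triad in root position.
In root position the bass is the root, so the root is G.
The chord tones are G, B, D, giving G major.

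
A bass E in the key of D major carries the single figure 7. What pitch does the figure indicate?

Counting 6 letter steps above E lands on D; in D major, that letter is D.

D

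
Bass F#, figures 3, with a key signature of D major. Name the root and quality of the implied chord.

The figures 3 indicate a triad in root position.
In root position the bass is the root, so the root is F#.
The chord tones are F#, A, C#, giving F# minor.

F# minor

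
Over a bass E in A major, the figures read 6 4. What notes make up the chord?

A fourth above E in this key is A.
A sixth above E in this key is C#.
Together with the bass E, this spells A major in second inversion.

E, A, C#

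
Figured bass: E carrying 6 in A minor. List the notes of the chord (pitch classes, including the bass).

E, G, C

The written figures 6 are shorthand for 6/3: the 3 is implied.
A third above E in this key is G.
A sixth above E in this key is C.
Together with the bass E, this spells C major in first inversion.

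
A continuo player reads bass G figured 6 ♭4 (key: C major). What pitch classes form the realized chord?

A fourth above G in this key is C, lowered to Cb by the flat.
A sixth above G in this key is E.

G, Cb, E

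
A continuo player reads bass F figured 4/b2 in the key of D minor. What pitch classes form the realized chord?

F, Gb, Bb, D

The written figures 4/b2 are shorthand for 6/4/2: the 6 is implied.
A second above F in this key is G, lowered to Gb by the flat.
A fourth above F in this key is Bb.
A sixth above F in this key is D.
Together with the bass F, this spells Gb augmented major seventh in third inversion.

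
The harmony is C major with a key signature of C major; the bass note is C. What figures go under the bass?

C is the root of C major, so the chord is in root position.
A triad in root position is figured 5/3, conventionally abbreviated (no figures — root-position triad).

no figures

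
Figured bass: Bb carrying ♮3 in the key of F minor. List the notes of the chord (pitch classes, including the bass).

The written figures ♮3 are shorthand for 5/3: the 5 is implied.
A third above Bb in this key is Db, made natural (D) by the ♮ figure.
A fifth above Bb in this key is F.
Together with the bass Bb, this spells Bb major in root position.

Bb, D, F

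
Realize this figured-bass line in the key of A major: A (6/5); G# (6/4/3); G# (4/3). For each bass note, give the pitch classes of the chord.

A, C#, E, F# | G#, B, C#, E | G#, B, C#, E

A (6/5/3): A, C#, E, F#.
G# (6/4/3): G#, B, C#, E.
G# (6/4/3): G#, B, C#, E.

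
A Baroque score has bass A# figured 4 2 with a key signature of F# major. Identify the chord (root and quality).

B major seventh

The figures 4 2 indicate a seventh chord in third inversion.
In third inversion the root lies a second above the bass: a second above A# in F# major is B.
The chord tones are A#, B, D#, F#, giving B major seventh.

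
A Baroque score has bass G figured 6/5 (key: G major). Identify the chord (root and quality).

E minor seventh

The figures 6/5 indicate a seventh chord in first inversion.
In first inversion the root lies a sixth above the bass: a sixth above G in G major is E.
The chord tones are G, B, D, E, giving E minor seventh.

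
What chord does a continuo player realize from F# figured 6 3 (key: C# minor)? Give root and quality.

D# diminished

The figures 6 3 indicate a triad in first inversion.
In first inversion the root lies a sixth above the bass: a sixth above F# in C# minor is D#.
The chord tones are F#, A, D#, giving D# diminished.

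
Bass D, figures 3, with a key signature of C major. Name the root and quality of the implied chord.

The figures 3 indicate a triad in root position.
In root position the bass is the root, so the root is D.
The chord tones are D, F, A, giving D minor.

D minor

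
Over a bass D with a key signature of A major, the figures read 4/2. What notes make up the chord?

D, E, G#, B

The written figures 4/2 are shorthand for 6/4/2: the 6 is implied.
A second above D in this key is E.
A fourth above D in this key is G#.
A sixth above D in this key is B.
Together with the bass D, this spells E dominant seventh in third inversion.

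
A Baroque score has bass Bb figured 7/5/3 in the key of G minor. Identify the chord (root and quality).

Bb major seventh

The figures 7/5/3 indicate a seventh chord in root position.
In root position the bass is the root, so the root is Bb.
The chord tones are Bb, D, F, A, giving Bb major seventh.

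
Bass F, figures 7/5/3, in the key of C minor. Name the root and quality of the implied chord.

The figures 7/5/3 indicate a seventh chord in root position.
In root position the bass is the root, so the root is F.
The chord tones are F, Ab, C, Eb, giving F minor seventh.

F minor seventh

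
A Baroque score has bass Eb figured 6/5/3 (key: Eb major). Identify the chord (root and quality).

C minor seventh

The figures 6/5/3 indicate a seventh chord in first inversion.
In first inversion the root lies a sixth above the bass: a sixth above Eb in Eb major is C.
The chord tones are Eb, G, Bb, C, giving C minor seventh.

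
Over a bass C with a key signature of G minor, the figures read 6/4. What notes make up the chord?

A fourth above C in this key is F.
A sixth above C in this key is A.
Together with the bass C, this spells F major in second inversion.

C, F, A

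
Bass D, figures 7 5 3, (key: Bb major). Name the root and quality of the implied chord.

The figures 7 5 3 indicate a seventh chord in root position.
In root position the bass is the root, so the root is D.
The chord tones are D, F, A, C, giving D minor seventh.

D minor seventh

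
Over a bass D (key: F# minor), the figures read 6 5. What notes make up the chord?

The written figures 6 5 are shorthand for 6/5/3: the 3 is implied.
A third above D in this key is F#.
A fifth above D in this key is A.
A sixth above D in this key is B.
Together with the bass D, this spells B minor seventh in first inversion.

D, F#, A, B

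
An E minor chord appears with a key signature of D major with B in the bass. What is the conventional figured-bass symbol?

B is the fifth of E minor, so the chord is in second inversion.
A triad in second inversion is figured 6/4, conventionally abbreviated 6/4.

6/4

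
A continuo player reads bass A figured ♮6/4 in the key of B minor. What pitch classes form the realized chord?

A, D, F

A fourth above A in this key is D.
A sixth above A in this key is F#, made natural (F) by the ♮ figure.
Together with the bass A, this spells D minor in second inversion.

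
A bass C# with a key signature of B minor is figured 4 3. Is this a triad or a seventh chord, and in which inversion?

seventh chord, second inversion

4 3 is shorthand for 6/4/3.
Intervals of 6/4/3 above the bass form a seventh chord; the bass is the fifth, so this is second inversion.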